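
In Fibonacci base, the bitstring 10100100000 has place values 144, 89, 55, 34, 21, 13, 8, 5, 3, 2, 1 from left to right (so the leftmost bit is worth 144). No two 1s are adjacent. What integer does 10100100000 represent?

Summing the place values of the 1 bits: 144 + 55 + 13 = 212.

212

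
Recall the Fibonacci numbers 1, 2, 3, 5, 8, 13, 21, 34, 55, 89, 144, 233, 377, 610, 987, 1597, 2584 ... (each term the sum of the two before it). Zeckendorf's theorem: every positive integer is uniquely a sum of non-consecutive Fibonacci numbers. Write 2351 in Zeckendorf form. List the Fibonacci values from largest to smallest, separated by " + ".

1597 + 610 + 144

Repeatedly subtract the largest Fibonacci number that fits:
take 1597 (≤ 2351); 2351 − 1597 = 754
take 610 (≤ 754); 754 − 610 = 144
take 144 (≤ 144); 144 − 144 = 0
So 2351 = 1597 + 610 + 144, with no two terms consecutive in the sequence.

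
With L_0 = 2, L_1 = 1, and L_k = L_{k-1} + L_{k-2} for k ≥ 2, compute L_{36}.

Iterating the recurrence up to L_{29} = 1149851 and L_{28} = 710647:
L_{30} = L_{29} + L_{28} = 1149851 + 710647 = 1860498
L_{31} = L_{30} + L_{29} = 1860498 + 1149851 = 3010349
L_{32} = L_{31} + L_{30} = 3010349 + 1860498 = 4870847
L_{33} = L_{32} + L_{31} = 4870847 + 3010349 = 7881196
L_{34} = L_{33} + L_{32} = 7881196 + 4870847 = 12752043
L_{35} = L_{34} + L_{33} = 12752043 + 7881196 = 20633239
L_{36} = L_{35} + L_{34} = 20633239 + 12752043 = 33385282

33385282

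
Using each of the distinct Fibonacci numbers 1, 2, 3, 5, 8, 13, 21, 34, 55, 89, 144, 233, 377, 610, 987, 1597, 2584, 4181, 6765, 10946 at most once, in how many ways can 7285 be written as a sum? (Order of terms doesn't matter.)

Starting from the Zeckendorf form and repeatedly splitting a term F_k into F_{k−1} + F_{k−2} (when neither is already used) reaches every representation.
7285 = 6765+377+89+34+13+5+2 = 6765+233+144+89+34+13+5+2 = 4181+2584+377+89+34+13+5+2 = … (4 more), for 7 in all.

7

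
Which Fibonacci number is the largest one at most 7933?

6765 ≤ 7933 < 10946, so the largest Fibonacci number not exceeding 7933 is 6765.

6765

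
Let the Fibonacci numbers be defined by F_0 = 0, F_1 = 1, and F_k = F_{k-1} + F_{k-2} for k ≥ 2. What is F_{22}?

17711

Iterating the recurrence up to F_{16} = 987 and F_{15} = 610:
F_{17} = F_{16} + F_{15} = 987 + 610 = 1597
F_{18} = F_{17} + F_{16} = 1597 + 987 = 2584
F_{19} = F_{18} + F_{17} = 2584 + 1597 = 4181
F_{20} = F_{19} + F_{18} = 4181 + 2584 = 6765
F_{21} = F_{20} + F_{19} = 6765 + 4181 = 10946
F_{22} = F_{21} + F_{20} = 10946 + 6765 = 17711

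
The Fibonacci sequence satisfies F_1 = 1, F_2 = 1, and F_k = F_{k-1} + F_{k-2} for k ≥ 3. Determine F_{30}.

832040

Iterating the recurrence up to F_{23} = 28657 and F_{22} = 17711:
F_{24} = F_{23} + F_{22} = 28657 + 17711 = 46368
F_{25} = F_{24} + F_{23} = 46368 + 28657 = 75025
F_{26} = F_{25} + F_{24} = 75025 + 46368 = 121393
F_{27} = F_{26} + F_{25} = 121393 + 75025 = 196418
F_{28} = F_{27} + F_{26} = 196418 + 121393 = 317811
F_{29} = F_{28} + F_{27} = 317811 + 196418 = 514229
F_{30} = F_{29} + F_{28} = 514229 + 317811 = 832040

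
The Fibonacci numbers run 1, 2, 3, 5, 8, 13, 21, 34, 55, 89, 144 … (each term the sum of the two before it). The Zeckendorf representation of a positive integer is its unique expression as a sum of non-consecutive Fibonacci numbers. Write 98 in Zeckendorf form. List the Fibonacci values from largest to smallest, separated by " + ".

Repeatedly subtract the largest Fibonacci number that fits:
89 ≤ 98 < 144, so take 89; remainder 9
8 ≤ 9 < 13, so take 8; remainder 1
1 ≤ 1 < 2, so take 1; remainder 0
So 98 = 89 + 8 + 1, with no two terms consecutive in the sequence.

89 + 8 + 1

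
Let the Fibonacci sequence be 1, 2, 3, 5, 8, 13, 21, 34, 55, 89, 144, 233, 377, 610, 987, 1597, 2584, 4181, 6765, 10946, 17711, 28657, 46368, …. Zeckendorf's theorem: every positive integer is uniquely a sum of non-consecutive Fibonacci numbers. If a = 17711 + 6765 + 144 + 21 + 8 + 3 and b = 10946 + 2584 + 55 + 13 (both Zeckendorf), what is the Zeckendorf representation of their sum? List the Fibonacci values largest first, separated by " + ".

28657 + 6765 + 2584 + 233 + 8 + 3

The two numbers are 24652 and 13598, so their sum is 38250.
28657 ≤ 38250 < 46368, so take 28657; remainder 9593
6765 ≤ 9593 < 10946, so take 6765; remainder 2828
2584 ≤ 2828 < 4181, so take 2584; remainder 244
233 ≤ 244 < 377, so take 233; remainder 11
8 ≤ 11 < 13, so take 8; remainder 3
3 ≤ 3 < 5, so take 3; remainder 0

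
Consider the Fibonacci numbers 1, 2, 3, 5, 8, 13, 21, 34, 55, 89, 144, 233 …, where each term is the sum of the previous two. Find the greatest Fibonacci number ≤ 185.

144

144 ≤ 185 < 233, so the largest Fibonacci number not exceeding 185 is 144.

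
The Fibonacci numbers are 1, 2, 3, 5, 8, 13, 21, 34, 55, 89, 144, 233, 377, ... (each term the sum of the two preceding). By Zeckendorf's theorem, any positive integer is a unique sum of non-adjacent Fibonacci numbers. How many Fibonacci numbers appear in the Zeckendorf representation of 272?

3

272: greatest Fibonacci not exceeding it is 233, leaving 39
39: greatest Fibonacci not exceeding it is 34, leaving 5
5: greatest Fibonacci not exceeding it is 5, leaving 0
272 = 233 + 34 + 5, which has 3 terms.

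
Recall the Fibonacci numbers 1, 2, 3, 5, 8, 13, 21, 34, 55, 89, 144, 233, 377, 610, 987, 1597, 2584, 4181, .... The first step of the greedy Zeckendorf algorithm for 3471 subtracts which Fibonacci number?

2584 ≤ 3471 < 4181, so the largest Fibonacci number not exceeding 3471 is 2584.

2584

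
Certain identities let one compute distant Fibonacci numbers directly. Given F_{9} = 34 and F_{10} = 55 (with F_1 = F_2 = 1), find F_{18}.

By the doubling identity F_{2k} = F_k(2F_{k+1} − F_k): F_{18} = 34·(2·55 − 34) = 34·76 = 2584.

2584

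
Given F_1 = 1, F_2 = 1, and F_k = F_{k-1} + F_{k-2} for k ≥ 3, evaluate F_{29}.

514229

Iterating the recurrence up to F_{23} = 28657 and F_{22} = 17711:
F_{24} = F_{23} + F_{22} = 28657 + 17711 = 46368
F_{25} = F_{24} + F_{23} = 46368 + 28657 = 75025
F_{26} = F_{25} + F_{24} = 75025 + 46368 = 121393
F_{27} = F_{26} + F_{25} = 121393 + 75025 = 196418
F_{28} = F_{27} + F_{26} = 196418 + 121393 = 317811
F_{29} = F_{28} + F_{27} = 317811 + 196418 = 514229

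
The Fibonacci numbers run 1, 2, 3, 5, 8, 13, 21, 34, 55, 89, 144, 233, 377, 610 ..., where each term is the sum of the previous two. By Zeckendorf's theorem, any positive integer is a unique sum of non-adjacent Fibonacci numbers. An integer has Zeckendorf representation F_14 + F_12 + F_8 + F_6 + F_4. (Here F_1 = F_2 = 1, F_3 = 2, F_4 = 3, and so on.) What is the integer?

F_14 + F_12 + F_8 + F_6 + F_4 = 377 + 144 + 21 + 8 + 3 = 553.

553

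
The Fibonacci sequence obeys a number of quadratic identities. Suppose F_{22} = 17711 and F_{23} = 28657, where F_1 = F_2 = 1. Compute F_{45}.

By F_{2k+1} = F_k² + F_{k+1}²: F_{45} = 17711² + 28657² = 313679521 + 821223649 = 1134903170.

1134903170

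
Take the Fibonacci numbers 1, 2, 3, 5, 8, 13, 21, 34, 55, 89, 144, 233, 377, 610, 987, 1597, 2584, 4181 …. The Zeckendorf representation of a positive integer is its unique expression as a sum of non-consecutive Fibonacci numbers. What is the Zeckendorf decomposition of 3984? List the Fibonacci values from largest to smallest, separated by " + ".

2584 + 987 + 377 + 34 + 2

take 2584 (≤ 3984); 3984 − 2584 = 1400
take 987 (≤ 1400); 1400 − 987 = 413
take 377 (≤ 413); 413 − 377 = 36
take 34 (≤ 36); 36 − 34 = 2
take 2 (≤ 2); 2 − 2 = 0
So 3984 = 2584 + 987 + 377 + 34 + 2, with no two terms consecutive in the sequence.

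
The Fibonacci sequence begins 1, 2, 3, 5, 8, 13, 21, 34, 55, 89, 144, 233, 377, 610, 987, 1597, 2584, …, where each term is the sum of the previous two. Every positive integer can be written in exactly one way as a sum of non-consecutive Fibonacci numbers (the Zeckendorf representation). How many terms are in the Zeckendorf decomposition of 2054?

Repeatedly subtract the largest Fibonacci number that fits:
take 1597 (≤ 2054); 2054 − 1597 = 457
take 377 (≤ 457); 457 − 377 = 80
take 55 (≤ 80); 80 − 55 = 25
take 21 (≤ 25); 25 − 21 = 4
take 3 (≤ 4); 4 − 3 = 1
take 1 (≤ 1); 1 − 1 = 0
2054 = 1597 + 377 + 55 + 21 + 3 + 1, which has 6 terms.

6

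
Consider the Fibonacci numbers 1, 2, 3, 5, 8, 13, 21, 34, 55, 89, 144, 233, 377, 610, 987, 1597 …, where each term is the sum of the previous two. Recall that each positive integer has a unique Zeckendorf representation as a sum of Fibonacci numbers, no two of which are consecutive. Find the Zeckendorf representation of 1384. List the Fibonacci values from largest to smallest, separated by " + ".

987 + 377 + 13 + 5 + 2

1384 − 987 = 397
397 − 377 = 20
20 − 13 = 7
7 − 5 = 2
2 − 2 = 0
So 1384 = 987 + 377 + 13 + 5 + 2, with no two terms consecutive in the sequence.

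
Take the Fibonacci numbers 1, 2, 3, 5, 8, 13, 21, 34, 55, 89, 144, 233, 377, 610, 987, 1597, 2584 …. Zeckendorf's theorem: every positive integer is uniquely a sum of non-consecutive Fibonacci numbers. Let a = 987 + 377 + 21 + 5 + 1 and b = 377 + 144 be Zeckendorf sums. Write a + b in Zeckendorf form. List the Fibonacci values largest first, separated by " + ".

The two numbers are 1391 and 521, so their sum is 1912.
Greedily peel off the largest Fibonacci term at each step:
1912: greatest Fibonacci not exceeding it is 1597, leaving 315
315: greatest Fibonacci not exceeding it is 233, leaving 82
82: greatest Fibonacci not exceeding it is 55, leaving 27
27: greatest Fibonacci not exceeding it is 21, leaving 6
6: greatest Fibonacci not exceeding it is 5, leaving 1
1: greatest Fibonacci not exceeding it is 1, leaving 0

1597 + 233 + 55 + 21 + 5 + 1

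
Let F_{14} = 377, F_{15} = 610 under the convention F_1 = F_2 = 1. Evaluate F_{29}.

514229

By the addition formula F_{m+n} = F_m F_{n+1} + F_{m−1} F_n with m=15, n=14: F_{29} = 610·610 + 377·377 = 372100 + 142129 = 514229.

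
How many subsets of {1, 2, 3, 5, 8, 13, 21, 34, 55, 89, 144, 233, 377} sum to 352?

9

352 = 233+89+21+8+1 = 233+89+21+5+3+1 = 233+55+34+21+8+1 = 233+89+13+8+5+3+1 = … (5 more), for 9 in all.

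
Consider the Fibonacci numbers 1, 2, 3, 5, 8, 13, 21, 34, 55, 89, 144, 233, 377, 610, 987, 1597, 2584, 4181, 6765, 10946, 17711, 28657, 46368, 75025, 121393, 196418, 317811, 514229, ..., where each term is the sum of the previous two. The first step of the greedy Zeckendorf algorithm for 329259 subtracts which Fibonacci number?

317811

317811 ≤ 329259 < 514229, so the largest Fibonacci number not exceeding 329259 is 317811.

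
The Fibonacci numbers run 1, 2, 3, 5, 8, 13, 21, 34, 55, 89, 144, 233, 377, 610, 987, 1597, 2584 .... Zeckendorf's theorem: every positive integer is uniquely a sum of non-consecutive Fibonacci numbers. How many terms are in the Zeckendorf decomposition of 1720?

subtract 1597 from 1720: 123 remains
subtract 89 from 123: 34 remains
subtract 34 from 34: 0 remains
1720 = 1597 + 89 + 34, which has 3 terms.

3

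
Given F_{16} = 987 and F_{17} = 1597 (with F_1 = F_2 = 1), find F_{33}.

By F_{2k+1} = F_k² + F_{k+1}²: F_{33} = 987² + 1597² = 974169 + 2550409 = 3524578.

3524578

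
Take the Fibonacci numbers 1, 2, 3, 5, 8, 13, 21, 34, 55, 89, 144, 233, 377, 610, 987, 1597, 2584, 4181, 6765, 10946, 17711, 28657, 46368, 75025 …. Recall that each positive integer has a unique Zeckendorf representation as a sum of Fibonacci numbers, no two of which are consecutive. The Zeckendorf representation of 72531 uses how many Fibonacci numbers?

72531: greatest Fibonacci not exceeding it is 46368, leaving 26163
26163: greatest Fibonacci not exceeding it is 17711, leaving 8452
8452: greatest Fibonacci not exceeding it is 6765, leaving 1687
1687: greatest Fibonacci not exceeding it is 1597, leaving 90
90: greatest Fibonacci not exceeding it is 89, leaving 1
1: greatest Fibonacci not exceeding it is 1, leaving 0
72531 = 46368 + 17711 + 6765 + 1597 + 89 + 1, which has 6 terms.

6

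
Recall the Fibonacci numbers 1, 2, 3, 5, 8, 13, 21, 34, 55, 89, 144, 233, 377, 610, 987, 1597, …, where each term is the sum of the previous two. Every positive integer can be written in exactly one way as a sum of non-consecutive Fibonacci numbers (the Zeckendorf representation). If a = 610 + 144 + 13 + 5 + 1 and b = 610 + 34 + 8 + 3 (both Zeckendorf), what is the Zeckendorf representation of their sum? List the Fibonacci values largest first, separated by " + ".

The two numbers are 773 and 655, so their sum is 1428.
largest Fibonacci ≤ 1428 is 987; 1428 − 987 = 441
largest Fibonacci ≤ 441 is 377; 441 − 377 = 64
largest Fibonacci ≤ 64 is 55; 64 − 55 = 9
largest Fibonacci ≤ 9 is 8; 9 − 8 = 1
largest Fibonacci ≤ 1 is 1; 1 − 1 = 0

987 + 377 + 55 + 8 + 1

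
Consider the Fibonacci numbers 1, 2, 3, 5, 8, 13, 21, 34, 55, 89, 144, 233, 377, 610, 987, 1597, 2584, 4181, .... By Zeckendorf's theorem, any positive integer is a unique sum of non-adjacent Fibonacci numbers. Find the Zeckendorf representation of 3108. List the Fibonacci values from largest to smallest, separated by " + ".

2584 + 377 + 144 + 3

Repeatedly subtract the largest Fibonacci number that fits:
3108: greatest Fibonacci not exceeding it is 2584, leaving 524
524: greatest Fibonacci not exceeding it is 377, leaving 147
147: greatest Fibonacci not exceeding it is 144, leaving 3
3: greatest Fibonacci not exceeding it is 3, leaving 0
So 3108 = 2584 + 377 + 144 + 3, with no two terms consecutive in the sequence.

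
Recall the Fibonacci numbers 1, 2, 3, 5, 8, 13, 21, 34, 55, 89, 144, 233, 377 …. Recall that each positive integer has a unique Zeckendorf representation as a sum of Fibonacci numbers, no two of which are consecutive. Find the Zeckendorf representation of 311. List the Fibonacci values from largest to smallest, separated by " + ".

Repeatedly subtract the largest Fibonacci number that fits:
311: greatest Fibonacci not exceeding it is 233, leaving 78
78: greatest Fibonacci not exceeding it is 55, leaving 23
23: greatest Fibonacci not exceeding it is 21, leaving 2
2: greatest Fibonacci not exceeding it is 2, leaving 0
So 311 = 233 + 55 + 21 + 2, with no two terms consecutive in the sequence.

233 + 55 + 21 + 2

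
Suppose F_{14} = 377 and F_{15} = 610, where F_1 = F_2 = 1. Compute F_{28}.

By the doubling identity F_{2k} = F_k(2F_{k+1} − F_k): F_{28} = 377·(2·610 − 377) = 377·843 = 317811.

317811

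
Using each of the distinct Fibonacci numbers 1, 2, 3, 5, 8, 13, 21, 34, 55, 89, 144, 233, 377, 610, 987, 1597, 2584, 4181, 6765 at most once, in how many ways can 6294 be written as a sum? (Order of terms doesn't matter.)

Each representation comes from the Zeckendorf form by replacing some F_k with F_{k−1} + F_{k−2} where possible.
6294 = 4181+1597+377+89+34+13+3 = 4181+1597+377+89+34+13+2+1 = 4181+1597+377+89+34+8+5+3 = 4181+1597+233+144+89+34+13+3 = 4181+1597+377+89+34+8+5+2+1 = … (43 more), for 48 in all.

48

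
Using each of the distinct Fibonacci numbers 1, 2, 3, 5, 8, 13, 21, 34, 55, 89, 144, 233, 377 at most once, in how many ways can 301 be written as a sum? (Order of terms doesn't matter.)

12

Each representation comes from the Zeckendorf form by replacing some F_k with F_{k−1} + F_{k−2} where possible.
301 = 233+55+13 = 233+55+8+5 = 233+34+21+13 = 144+89+55+13 = 233+55+8+3+2 = … (7 more), for 12 in all.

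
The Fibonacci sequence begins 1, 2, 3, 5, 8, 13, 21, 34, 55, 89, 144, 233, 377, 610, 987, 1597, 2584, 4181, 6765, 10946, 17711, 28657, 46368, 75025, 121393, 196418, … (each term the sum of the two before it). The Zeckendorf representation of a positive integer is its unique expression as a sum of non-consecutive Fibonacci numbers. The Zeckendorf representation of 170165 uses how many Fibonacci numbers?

9

121393 ≤ 170165 < 196418, so take 121393; remainder 48772
46368 ≤ 48772 < 75025, so take 46368; remainder 2404
1597 ≤ 2404 < 2584, so take 1597; remainder 807
610 ≤ 807 < 987, so take 610; remainder 197
144 ≤ 197 < 233, so take 144; remainder 53
34 ≤ 53 < 55, so take 34; remainder 19
13 ≤ 19 < 21, so take 13; remainder 6
5 ≤ 6 < 8, so take 5; remainder 1
1 ≤ 1 < 2, so take 1; remainder 0
170165 = 121393 + 46368 + 1597 + 610 + 144 + 34 + 13 + 5 + 1, which has 9 terms.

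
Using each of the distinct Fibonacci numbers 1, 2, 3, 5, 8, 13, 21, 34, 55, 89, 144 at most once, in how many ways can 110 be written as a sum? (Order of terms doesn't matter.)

8

Each representation comes from the Zeckendorf form by replacing some F_k with F_{k−1} + F_{k−2} where possible.
110 = 89+21 = 89+13+8 = 55+34+21 = 89+13+5+3 = 55+34+13+8 = … (3 more), for 8 in all.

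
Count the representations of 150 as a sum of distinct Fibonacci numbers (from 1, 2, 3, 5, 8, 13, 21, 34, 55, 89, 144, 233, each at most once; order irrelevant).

Starting from the Zeckendorf form and repeatedly splitting a term F_k into F_{k−1} + F_{k−2} (when neither is already used) reaches every representation.
150 = 144+5+1 = 144+3+2+1 = 89+55+5+1 = 89+55+3+2+1 = 89+34+21+5+1 = … (3 more), for 8 in all.

8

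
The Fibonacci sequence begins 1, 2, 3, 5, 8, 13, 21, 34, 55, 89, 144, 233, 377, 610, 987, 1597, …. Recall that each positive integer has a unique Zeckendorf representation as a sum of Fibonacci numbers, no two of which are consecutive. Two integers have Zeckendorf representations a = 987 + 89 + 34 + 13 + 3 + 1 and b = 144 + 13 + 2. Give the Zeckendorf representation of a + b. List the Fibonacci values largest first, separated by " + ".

987 + 233 + 55 + 8 + 3

The two numbers are 1127 and 159, so their sum is 1286.
1286 − 987 = 299
299 − 233 = 66
66 − 55 = 11
11 − 8 = 3
3 − 3 = 0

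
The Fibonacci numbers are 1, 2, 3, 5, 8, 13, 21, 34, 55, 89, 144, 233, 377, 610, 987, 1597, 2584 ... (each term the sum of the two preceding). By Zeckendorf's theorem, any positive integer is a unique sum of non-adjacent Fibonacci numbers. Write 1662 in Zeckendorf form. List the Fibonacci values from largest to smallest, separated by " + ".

1597 + 55 + 8 + 2

1597 ≤ 1662 < 2584, so take 1597; remainder 65
55 ≤ 65 < 89, so take 55; remainder 10
8 ≤ 10 < 13, so take 8; remainder 2
2 ≤ 2 < 3, so take 2; remainder 0
So 1662 = 1597 + 55 + 8 + 2, with no two terms consecutive in the sequence.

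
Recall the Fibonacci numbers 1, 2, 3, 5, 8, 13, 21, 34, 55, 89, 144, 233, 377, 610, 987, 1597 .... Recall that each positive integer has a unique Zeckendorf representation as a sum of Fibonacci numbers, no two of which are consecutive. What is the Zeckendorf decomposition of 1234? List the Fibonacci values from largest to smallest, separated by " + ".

987 + 233 + 13 + 1

Greedily peel off the largest Fibonacci term at each step:
1234 − 987 = 247
247 − 233 = 14
14 − 13 = 1
1 − 1 = 0
So 1234 = 987 + 233 + 13 + 1, with no two terms consecutive in the sequence.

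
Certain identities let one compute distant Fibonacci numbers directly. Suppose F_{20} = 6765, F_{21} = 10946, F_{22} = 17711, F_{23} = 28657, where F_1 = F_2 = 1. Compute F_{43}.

433494437

By the addition formula F_{m+n} = F_m F_{n+1} + F_{m−1} F_n with m=21, n=22: F_{43} = 10946·28657 + 6765·17711 = 313679522 + 119814915 = 433494437.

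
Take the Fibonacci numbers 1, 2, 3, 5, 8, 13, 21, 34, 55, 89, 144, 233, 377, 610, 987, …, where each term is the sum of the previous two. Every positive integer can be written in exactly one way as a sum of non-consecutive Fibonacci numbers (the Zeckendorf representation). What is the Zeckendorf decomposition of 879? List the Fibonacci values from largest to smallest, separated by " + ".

subtract 610 from 879: 269 remains
subtract 233 from 269: 36 remains
subtract 34 from 36: 2 remains
subtract 2 from 2: 0 remains
So 879 = 610 + 233 + 34 + 2, with no two terms consecutive in the sequence.

610 + 233 + 34 + 2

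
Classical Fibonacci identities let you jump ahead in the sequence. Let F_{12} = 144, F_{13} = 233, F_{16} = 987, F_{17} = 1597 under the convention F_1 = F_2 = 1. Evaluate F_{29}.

By the addition formula F_{m+n} = F_m F_{n+1} + F_{m−1} F_n with m=13, n=16: F_{29} = 233·1597 + 144·987 = 372101 + 142128 = 514229.

514229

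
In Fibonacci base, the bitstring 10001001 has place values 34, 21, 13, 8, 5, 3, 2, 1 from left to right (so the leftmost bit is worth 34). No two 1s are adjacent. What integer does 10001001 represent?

40

Summing the place values of the 1 bits: 34 + 5 + 1 = 40.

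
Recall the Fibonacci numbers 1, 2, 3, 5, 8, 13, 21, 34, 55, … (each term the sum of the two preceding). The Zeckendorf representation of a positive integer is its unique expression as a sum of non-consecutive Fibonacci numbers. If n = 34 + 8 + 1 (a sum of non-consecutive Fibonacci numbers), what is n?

34 + 8 + 1 = 43.

43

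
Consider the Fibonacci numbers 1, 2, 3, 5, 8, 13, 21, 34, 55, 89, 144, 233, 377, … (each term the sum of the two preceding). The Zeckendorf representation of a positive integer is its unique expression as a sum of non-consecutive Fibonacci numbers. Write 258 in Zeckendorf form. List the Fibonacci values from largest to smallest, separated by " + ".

Repeatedly subtract the largest Fibonacci number that fits:
subtract 233 from 258: 25 remains
subtract 21 from 25: 4 remains
subtract 3 from 4: 1 remains
subtract 1 from 1: 0 remains
So 258 = 233 + 21 + 3 + 1, with no two terms consecutive in the sequence.

233 + 21 + 3 + 1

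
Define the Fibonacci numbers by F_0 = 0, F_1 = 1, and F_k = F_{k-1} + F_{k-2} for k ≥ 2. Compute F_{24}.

46368

Iterating the recurrence up to F_{19} = 4181 and F_{18} = 2584:
F_{20} = F_{19} + F_{18} = 4181 + 2584 = 6765
F_{21} = F_{20} + F_{19} = 6765 + 4181 = 10946
F_{22} = F_{21} + F_{20} = 10946 + 6765 = 17711
F_{23} = F_{22} + F_{21} = 17711 + 10946 = 28657
F_{24} = F_{23} + F_{22} = 28657 + 17711 = 46368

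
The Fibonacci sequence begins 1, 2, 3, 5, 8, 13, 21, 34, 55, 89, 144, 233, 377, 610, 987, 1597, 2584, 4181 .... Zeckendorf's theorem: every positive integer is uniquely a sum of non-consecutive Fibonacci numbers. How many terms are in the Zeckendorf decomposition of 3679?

take 2584 (≤ 3679); 3679 − 2584 = 1095
take 987 (≤ 1095); 1095 − 987 = 108
take 89 (≤ 108); 108 − 89 = 19
take 13 (≤ 19); 19 − 13 = 6
take 5 (≤ 6); 6 − 5 = 1
take 1 (≤ 1); 1 − 1 = 0
3679 = 2584 + 987 + 89 + 13 + 5 + 1, which has 6 terms.

6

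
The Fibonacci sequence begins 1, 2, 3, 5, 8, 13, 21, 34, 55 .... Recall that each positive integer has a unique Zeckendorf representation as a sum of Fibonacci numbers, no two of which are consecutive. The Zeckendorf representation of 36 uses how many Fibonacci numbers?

Greedily peel off the largest Fibonacci term at each step:
36 − 34 = 2
2 − 2 = 0
36 = 34 + 2, which has 2 terms.

2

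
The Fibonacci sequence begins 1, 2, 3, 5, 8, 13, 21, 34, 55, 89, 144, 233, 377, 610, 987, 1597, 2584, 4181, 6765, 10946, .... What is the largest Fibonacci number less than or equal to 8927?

6765

6765 ≤ 8927 < 10946, so the largest Fibonacci number not exceeding 8927 is 6765.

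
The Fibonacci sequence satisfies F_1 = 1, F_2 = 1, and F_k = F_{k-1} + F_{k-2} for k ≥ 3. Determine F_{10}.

55

Iterating the recurrence up to F_{5} = 5 and F_{4} = 3:
F_{6} = F_{5} + F_{4} = 5 + 3 = 8
F_{7} = F_{6} + F_{5} = 8 + 5 = 13
F_{8} = F_{7} + F_{6} = 13 + 8 = 21
F_{9} = F_{8} + F_{7} = 21 + 13 = 34
F_{10} = F_{9} + F_{8} = 34 + 21 = 55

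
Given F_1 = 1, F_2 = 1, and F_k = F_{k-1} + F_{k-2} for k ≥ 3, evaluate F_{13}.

Iterating the recurrence up to F_{9} = 34 and F_{8} = 21:
F_{10} = F_{9} + F_{8} = 34 + 21 = 55
F_{11} = F_{10} + F_{9} = 55 + 34 = 89
F_{12} = F_{11} + F_{10} = 89 + 55 = 144
F_{13} = F_{12} + F_{11} = 144 + 89 = 233

233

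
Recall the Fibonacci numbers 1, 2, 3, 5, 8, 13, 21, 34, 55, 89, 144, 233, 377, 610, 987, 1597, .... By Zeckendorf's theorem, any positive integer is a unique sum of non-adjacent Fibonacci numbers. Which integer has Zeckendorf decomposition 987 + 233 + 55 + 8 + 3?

987 + 233 + 55 + 8 + 3 = 1286.

1286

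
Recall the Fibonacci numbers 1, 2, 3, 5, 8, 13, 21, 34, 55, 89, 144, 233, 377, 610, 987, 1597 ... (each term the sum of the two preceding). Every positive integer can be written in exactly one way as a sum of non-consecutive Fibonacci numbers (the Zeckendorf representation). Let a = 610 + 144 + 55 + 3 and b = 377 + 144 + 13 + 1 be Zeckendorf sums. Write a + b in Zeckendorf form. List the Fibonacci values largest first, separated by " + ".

987 + 233 + 89 + 34 + 3 + 1

The two numbers are 812 and 535, so their sum is 1347.
Greedy algorithm:
subtract 987 from 1347: 360 remains
subtract 233 from 360: 127 remains
subtract 89 from 127: 38 remains
subtract 34 from 38: 4 remains
subtract 3 from 4: 1 remains
subtract 1 from 1: 0 remains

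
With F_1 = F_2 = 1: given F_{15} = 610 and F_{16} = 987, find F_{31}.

By F_{2k+1} = F_k² + F_{k+1}²: F_{31} = 610² + 987² = 372100 + 974169 = 1346269.

1346269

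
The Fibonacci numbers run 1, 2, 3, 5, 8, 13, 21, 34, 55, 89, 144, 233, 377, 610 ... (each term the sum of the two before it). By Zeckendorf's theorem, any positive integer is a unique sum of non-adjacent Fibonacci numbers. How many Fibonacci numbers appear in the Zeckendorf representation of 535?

4

largest Fibonacci ≤ 535 is 377; 535 − 377 = 158
largest Fibonacci ≤ 158 is 144; 158 − 144 = 14
largest Fibonacci ≤ 14 is 13; 14 − 13 = 1
largest Fibonacci ≤ 1 is 1; 1 − 1 = 0
535 = 377 + 144 + 13 + 1, which has 4 terms.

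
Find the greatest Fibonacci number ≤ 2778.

2584 ≤ 2778 < 4181, so the largest Fibonacci number not exceeding 2778 is 2584.

2584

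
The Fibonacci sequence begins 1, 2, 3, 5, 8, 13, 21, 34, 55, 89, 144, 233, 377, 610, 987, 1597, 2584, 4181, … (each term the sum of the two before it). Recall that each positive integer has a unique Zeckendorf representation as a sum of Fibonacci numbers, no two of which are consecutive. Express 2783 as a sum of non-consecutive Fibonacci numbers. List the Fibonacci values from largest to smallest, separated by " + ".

Greedily peel off the largest Fibonacci term at each step:
subtract 2584 from 2783: 199 remains
subtract 144 from 199: 55 remains
subtract 55 from 55: 0 remains
So 2783 = 2584 + 144 + 55, with no two terms consecutive in the sequence.

2584 + 144 + 55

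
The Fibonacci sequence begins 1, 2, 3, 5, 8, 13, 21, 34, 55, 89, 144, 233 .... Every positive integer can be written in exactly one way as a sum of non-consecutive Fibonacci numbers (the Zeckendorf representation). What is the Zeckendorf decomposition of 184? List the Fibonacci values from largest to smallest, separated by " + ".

144 + 34 + 5 + 1

Greedy algorithm:
184 − 144 = 40
40 − 34 = 6
6 − 5 = 1
1 − 1 = 0
So 184 = 144 + 34 + 5 + 1, with no two terms consecutive in the sequence.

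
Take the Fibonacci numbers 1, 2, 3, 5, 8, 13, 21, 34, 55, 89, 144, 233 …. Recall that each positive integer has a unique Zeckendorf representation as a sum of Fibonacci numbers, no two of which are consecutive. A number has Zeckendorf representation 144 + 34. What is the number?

178

144 + 34 = 178.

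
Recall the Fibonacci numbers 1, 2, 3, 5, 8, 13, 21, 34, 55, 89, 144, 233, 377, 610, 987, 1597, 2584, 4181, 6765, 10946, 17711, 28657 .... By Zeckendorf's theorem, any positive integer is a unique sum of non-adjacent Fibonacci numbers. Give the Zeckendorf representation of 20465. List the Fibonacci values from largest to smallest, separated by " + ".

Repeatedly subtract the largest Fibonacci number that fits:
17711 ≤ 20465 < 28657, so take 17711; remainder 2754
2584 ≤ 2754 < 4181, so take 2584; remainder 170
144 ≤ 170 < 233, so take 144; remainder 26
21 ≤ 26 < 34, so take 21; remainder 5
5 ≤ 5 < 8, so take 5; remainder 0
So 20465 = 17711 + 2584 + 144 + 21 + 5, with no two terms consecutive in the sequence.

17711 + 2584 + 144 + 21 + 5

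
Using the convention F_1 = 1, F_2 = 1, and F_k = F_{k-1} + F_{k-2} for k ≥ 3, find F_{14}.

377

Iterating the recurrence up to F_{8} = 21 and F_{7} = 13:
F_{9} = F_{8} + F_{7} = 21 + 13 = 34
F_{10} = F_{9} + F_{8} = 34 + 21 = 55
F_{11} = F_{10} + F_{9} = 55 + 34 = 89
F_{12} = F_{11} + F_{10} = 89 + 55 = 144
F_{13} = F_{12} + F_{11} = 144 + 89 = 233
F_{14} = F_{13} + F_{12} = 233 + 144 = 377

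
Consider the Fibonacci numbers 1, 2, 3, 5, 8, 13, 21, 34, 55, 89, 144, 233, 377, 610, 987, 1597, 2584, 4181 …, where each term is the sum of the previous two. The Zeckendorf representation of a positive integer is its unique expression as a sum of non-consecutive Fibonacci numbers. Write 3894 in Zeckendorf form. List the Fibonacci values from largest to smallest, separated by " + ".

2584 + 987 + 233 + 89 + 1

take 2584 (≤ 3894); 3894 − 2584 = 1310
take 987 (≤ 1310); 1310 − 987 = 323
take 233 (≤ 323); 323 − 233 = 90
take 89 (≤ 90); 90 − 89 = 1
take 1 (≤ 1); 1 − 1 = 0
So 3894 = 2584 + 987 + 233 + 89 + 1, with no two terms consecutive in the sequence.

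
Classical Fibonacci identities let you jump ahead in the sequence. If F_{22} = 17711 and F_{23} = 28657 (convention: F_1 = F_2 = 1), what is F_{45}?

By F_{2k+1} = F_k² + F_{k+1}²: F_{45} = 17711² + 28657² = 313679521 + 821223649 = 1134903170.

1134903170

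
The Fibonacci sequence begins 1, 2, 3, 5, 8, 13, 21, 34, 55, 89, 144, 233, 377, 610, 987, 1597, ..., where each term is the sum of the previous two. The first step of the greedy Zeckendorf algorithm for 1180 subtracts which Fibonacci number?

987

987 ≤ 1180 < 1597, so the largest Fibonacci number not exceeding 1180 is 987.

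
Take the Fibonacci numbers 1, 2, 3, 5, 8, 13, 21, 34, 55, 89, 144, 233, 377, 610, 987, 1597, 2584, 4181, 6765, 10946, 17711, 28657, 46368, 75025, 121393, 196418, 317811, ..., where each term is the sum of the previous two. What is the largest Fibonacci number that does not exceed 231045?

196418 ≤ 231045 < 317811, so the largest Fibonacci number not exceeding 231045 is 196418.

196418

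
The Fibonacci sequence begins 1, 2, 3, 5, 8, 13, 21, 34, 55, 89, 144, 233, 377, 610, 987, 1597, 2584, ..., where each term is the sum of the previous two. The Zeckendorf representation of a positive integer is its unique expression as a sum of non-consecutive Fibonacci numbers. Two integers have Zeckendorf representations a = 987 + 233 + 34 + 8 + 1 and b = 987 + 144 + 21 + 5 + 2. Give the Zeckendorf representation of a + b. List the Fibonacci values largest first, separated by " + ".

1597 + 610 + 144 + 55 + 13 + 3

The two numbers are 1263 and 1159, so their sum is 2422.
2422 − 1597 = 825
825 − 610 = 215
215 − 144 = 71
71 − 55 = 16
16 − 13 = 3
3 − 3 = 0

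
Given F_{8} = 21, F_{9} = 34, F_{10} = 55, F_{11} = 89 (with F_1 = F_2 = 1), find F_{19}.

4181

By the addition formula F_{m+n} = F_m F_{n+1} + F_{m−1} F_n with m=9, n=10: F_{19} = 34·89 + 21·55 = 3026 + 1155 = 4181.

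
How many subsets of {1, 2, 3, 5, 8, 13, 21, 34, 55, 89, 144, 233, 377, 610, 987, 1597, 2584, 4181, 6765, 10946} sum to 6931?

37

Each representation comes from the Zeckendorf form by replacing some F_k with F_{k−1} + F_{k−2} where possible.
6931 = 6765+144+21+1 = 6765+144+13+8+1 = 6765+89+55+21+1 = … (34 more), for 37 in all.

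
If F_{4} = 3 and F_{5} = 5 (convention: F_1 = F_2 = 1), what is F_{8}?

21

By the doubling identity F_{2k} = F_k(2F_{k+1} − F_k): F_{8} = 3·(2·5 − 3) = 3·7 = 21.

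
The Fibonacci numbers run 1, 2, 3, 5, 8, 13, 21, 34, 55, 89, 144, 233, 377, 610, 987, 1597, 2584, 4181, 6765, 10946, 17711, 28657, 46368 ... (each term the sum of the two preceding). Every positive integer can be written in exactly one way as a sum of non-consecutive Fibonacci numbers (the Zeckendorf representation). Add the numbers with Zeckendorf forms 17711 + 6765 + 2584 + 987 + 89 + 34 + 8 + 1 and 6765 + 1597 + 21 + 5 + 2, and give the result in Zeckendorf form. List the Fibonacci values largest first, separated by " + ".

28657 + 6765 + 987 + 144 + 13 + 3

The two numbers are 28179 and 8390, so their sum is 36569.
Greedily peel off the largest Fibonacci term at each step:
largest Fibonacci ≤ 36569 is 28657; 36569 − 28657 = 7912
largest Fibonacci ≤ 7912 is 6765; 7912 − 6765 = 1147
largest Fibonacci ≤ 1147 is 987; 1147 − 987 = 160
largest Fibonacci ≤ 160 is 144; 160 − 144 = 16
largest Fibonacci ≤ 16 is 13; 16 − 13 = 3
largest Fibonacci ≤ 3 is 3; 3 − 3 = 0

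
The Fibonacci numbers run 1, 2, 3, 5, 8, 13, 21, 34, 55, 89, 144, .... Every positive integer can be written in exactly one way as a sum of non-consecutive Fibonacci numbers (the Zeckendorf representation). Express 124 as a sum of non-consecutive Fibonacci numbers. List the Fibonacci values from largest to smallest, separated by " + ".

89 + 34 + 1

Repeatedly subtract the largest Fibonacci number that fits:
largest Fibonacci ≤ 124 is 89; 124 − 89 = 35
largest Fibonacci ≤ 35 is 34; 35 − 34 = 1
largest Fibonacci ≤ 1 is 1; 1 − 1 = 0
So 124 = 89 + 34 + 1, with no two terms consecutive in the sequence.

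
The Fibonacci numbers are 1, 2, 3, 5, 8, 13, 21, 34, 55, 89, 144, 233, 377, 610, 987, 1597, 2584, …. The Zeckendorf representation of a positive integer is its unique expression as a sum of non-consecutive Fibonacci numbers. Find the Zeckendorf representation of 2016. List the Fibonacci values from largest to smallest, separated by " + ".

Greedily peel off the largest Fibonacci term at each step:
2016 − 1597 = 419
419 − 377 = 42
42 − 34 = 8
8 − 8 = 0
So 2016 = 1597 + 377 + 34 + 8, with no two terms consecutive in the sequence.

1597 + 377 + 34 + 8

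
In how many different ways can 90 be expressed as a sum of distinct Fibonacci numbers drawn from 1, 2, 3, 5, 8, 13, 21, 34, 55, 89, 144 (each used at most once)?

5

Each representation comes from the Zeckendorf form by replacing some F_k with F_{k−1} + F_{k−2} where possible.
90 = 89+1 = 55+34+1 = 55+21+13+1 = … (2 more), for 5 in all.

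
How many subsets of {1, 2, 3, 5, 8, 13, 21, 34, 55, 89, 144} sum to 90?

5

Starting from the Zeckendorf form and repeatedly splitting a term F_k into F_{k−1} + F_{k−2} (when neither is already used) reaches every representation.
90 = 89+1 = 55+34+1 = 55+21+13+1 = 55+21+8+5+1 = 55+21+8+3+2+1 — 5 representations.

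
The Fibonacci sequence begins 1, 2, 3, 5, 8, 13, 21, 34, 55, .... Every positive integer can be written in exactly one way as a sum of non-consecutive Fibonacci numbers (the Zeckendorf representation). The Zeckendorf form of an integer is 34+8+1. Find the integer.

43

34+8+1 = 43.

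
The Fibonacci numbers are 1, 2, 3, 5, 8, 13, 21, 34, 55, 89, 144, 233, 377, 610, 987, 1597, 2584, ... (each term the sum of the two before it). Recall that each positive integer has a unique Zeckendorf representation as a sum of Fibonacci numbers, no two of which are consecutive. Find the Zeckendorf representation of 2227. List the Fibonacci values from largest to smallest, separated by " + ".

Greedily peel off the largest Fibonacci term at each step:
2227: greatest Fibonacci not exceeding it is 1597, leaving 630
630: greatest Fibonacci not exceeding it is 610, leaving 20
20: greatest Fibonacci not exceeding it is 13, leaving 7
7: greatest Fibonacci not exceeding it is 5, leaving 2
2: greatest Fibonacci not exceeding it is 2, leaving 0
So 2227 = 1597 + 610 + 13 + 5 + 2, with no two terms consecutive in the sequence.

1597 + 610 + 13 + 5 + 2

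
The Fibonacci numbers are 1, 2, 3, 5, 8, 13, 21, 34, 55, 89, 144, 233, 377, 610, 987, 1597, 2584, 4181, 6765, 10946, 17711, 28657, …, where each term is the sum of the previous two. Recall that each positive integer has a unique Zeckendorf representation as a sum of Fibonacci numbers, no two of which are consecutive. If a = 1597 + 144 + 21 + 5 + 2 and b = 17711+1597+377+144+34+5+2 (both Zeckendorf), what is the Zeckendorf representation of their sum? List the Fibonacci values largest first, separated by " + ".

17711 + 2584 + 987 + 233 + 89 + 34 + 1

The two numbers are 1769 and 19870, so their sum is 21639.
17711 ≤ 21639 < 28657, so take 17711; remainder 3928
2584 ≤ 3928 < 4181, so take 2584; remainder 1344
987 ≤ 1344 < 1597, so take 987; remainder 357
233 ≤ 357 < 377, so take 233; remainder 124
89 ≤ 124 < 144, so take 89; remainder 35
34 ≤ 35 < 55, so take 34; remainder 1
1 ≤ 1 < 2, so take 1; remainder 0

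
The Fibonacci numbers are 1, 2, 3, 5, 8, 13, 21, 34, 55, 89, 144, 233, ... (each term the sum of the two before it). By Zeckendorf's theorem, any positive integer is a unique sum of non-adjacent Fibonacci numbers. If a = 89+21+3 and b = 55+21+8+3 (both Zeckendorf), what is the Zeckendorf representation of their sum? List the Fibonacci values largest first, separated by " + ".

144 + 55 + 1

The two numbers are 113 and 87, so their sum is 200.
200 − 144 = 56
56 − 55 = 1
1 − 1 = 0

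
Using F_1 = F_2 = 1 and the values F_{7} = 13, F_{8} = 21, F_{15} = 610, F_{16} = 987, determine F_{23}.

By the addition formula F_{m+n} = F_m F_{n+1} + F_{m−1} F_n with m=8, n=15: F_{23} = 21·987 + 13·610 = 20727 + 7930 = 28657.

28657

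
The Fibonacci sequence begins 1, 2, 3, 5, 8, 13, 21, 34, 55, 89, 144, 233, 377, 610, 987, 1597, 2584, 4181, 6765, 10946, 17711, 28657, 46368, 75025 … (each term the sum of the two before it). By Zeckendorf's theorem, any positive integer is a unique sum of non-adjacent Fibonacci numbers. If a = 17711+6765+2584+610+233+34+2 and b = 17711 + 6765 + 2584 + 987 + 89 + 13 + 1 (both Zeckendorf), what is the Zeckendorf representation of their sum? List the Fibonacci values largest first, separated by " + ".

46368 + 6765 + 2584 + 233 + 89 + 34 + 13 + 3

The two numbers are 27939 and 28150, so their sum is 56089.
56089: greatest Fibonacci not exceeding it is 46368, leaving 9721
9721: greatest Fibonacci not exceeding it is 6765, leaving 2956
2956: greatest Fibonacci not exceeding it is 2584, leaving 372
372: greatest Fibonacci not exceeding it is 233, leaving 139
139: greatest Fibonacci not exceeding it is 89, leaving 50
50: greatest Fibonacci not exceeding it is 34, leaving 16
16: greatest Fibonacci not exceeding it is 13, leaving 3
3: greatest Fibonacci not exceeding it is 3, leaving 0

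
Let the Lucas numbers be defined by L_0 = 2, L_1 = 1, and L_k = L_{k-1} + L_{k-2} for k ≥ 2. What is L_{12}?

322

Iterating the recurrence up to L_{4} = 7 and L_{3} = 4:
L_{5} = L_{4} + L_{3} = 7 + 4 = 11
L_{6} = L_{5} + L_{4} = 11 + 7 = 18
L_{7} = L_{6} + L_{5} = 18 + 11 = 29
L_{8} = L_{7} + L_{6} = 29 + 18 = 47
L_{9} = L_{8} + L_{7} = 47 + 29 = 76
L_{10} = L_{9} + L_{8} = 76 + 47 = 123
L_{11} = L_{10} + L_{9} = 123 + 76 = 199
L_{12} = L_{11} + L_{10} = 199 + 123 = 322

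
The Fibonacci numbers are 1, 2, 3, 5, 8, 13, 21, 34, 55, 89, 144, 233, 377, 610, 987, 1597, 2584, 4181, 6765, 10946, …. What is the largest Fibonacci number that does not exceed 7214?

6765 ≤ 7214 < 10946, so the largest Fibonacci number not exceeding 7214 is 6765.

6765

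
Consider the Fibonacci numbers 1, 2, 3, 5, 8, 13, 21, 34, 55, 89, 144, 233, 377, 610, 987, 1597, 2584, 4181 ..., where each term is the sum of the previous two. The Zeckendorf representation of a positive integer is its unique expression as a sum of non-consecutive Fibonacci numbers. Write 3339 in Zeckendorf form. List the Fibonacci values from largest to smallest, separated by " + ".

Greedily peel off the largest Fibonacci term at each step:
3339 − 2584 = 755
755 − 610 = 145
145 − 144 = 1
1 − 1 = 0
So 3339 = 2584 + 610 + 144 + 1, with no two terms consecutive in the sequence.

2584 + 610 + 144 + 1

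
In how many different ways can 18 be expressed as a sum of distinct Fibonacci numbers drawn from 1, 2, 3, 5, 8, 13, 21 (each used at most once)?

18 = 13+5 = 13+3+2 = 8+5+3+2 — 3 representations.

3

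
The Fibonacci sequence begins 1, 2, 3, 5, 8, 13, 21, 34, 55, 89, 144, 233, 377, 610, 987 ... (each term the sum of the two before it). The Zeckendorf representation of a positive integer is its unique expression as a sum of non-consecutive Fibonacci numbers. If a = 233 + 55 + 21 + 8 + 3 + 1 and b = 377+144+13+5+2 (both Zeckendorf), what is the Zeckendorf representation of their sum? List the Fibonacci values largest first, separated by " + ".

610 + 233 + 13 + 5 + 1

The two numbers are 321 and 541, so their sum is 862.
610 ≤ 862 < 987, so take 610; remainder 252
233 ≤ 252 < 377, so take 233; remainder 19
13 ≤ 19 < 21, so take 13; remainder 6
5 ≤ 6 < 8, so take 5; remainder 1
1 ≤ 1 < 2, so take 1; remainder 0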